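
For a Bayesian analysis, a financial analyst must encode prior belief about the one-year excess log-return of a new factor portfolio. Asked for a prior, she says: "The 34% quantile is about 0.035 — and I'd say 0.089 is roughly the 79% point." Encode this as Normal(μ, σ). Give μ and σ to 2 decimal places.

μ = 0.05, σ = 0.04

For Normal(μ,σ), the p-quantile is μ + z_p·σ. Here z_{0.34} = -0.4125, z_{0.79} = 0.8064.
So 0.035 = μ − 0.4125σ and 0.089 = μ + 0.8064σ.
Subtracting: σ = (0.089 − 0.035)/(0.8064 − (-0.4125)) = 0.04.
Then μ = 0.035 − (-0.4125)·0.04 = 0.05.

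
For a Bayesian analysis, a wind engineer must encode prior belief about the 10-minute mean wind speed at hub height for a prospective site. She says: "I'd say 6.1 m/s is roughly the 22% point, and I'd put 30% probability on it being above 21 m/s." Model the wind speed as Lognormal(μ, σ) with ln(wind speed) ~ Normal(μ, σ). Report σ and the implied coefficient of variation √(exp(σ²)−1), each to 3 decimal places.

σ ≈ 0.953, CV ≈ 1.217

If T ~ Lognormal(μ,σ) then ln T ~ Normal(μ,σ), so the p-quantile of ln T is μ + z_p·σ.
ln(6.1) = 1.808 and ln(21) = 3.045; z_{0.22} = -0.7722, z_{0.7} = 0.5244.
σ = (3.045 − 1.808)/(0.5244 − (-0.7722)) = 0.953.
μ = 1.808 − (-0.7722)·0.953 = 2.545.
CV = √(exp(σ²)−1) = √(exp(0.9091)−1) = 1.217.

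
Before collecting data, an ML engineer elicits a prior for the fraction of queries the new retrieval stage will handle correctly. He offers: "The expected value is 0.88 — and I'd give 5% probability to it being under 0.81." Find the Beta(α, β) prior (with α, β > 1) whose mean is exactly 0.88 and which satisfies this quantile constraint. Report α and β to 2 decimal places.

α ≈ 60.12, β ≈ 8.20

With mean 0.88 fixed, write α = 0.88s, β = 0.12s where s = α+β.
Need P(θ < 0.81) = 0.05 under Beta(0.88s, 0.12s). Normal approximation: (q−m)/√(m(1−m)/s) ≈ z_{0.05} = -1.64, so s ≈ 0.88·0.12·(-1.64)²/(0.81−0.88)² = 58.3.
At s = 58.3: P(θ<0.81) ≈ 0.063. Adjusting to match 0.05 gives s ≈ 68.32.
So α = 0.88·68.32 ≈ 60.12, β = 0.12·68.32 ≈ 8.20.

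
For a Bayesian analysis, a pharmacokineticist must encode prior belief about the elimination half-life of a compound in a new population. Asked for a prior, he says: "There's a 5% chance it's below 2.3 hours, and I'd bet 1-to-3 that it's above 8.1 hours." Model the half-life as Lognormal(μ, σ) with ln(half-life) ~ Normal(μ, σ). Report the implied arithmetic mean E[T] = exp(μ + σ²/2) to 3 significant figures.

E[T] ≈ 6.51 hours

If T ~ Lognormal(μ,σ) then ln T ~ Normal(μ,σ), so the p-quantile of ln T is μ + z_p·σ.
ln(2.3) = 0.8329 and ln(8.1) = 2.092; z_{0.05} = -1.645, z_{0.75} = 0.6745.
σ = (2.092 − 0.8329)/(0.6745 − (-1.645)) = 0.543.
μ = 0.8329 − (-1.645)·0.543 = 1.726.
E[T] = exp(μ + σ²/2) = exp(1.726 + 0.1473) = 6.51 hours.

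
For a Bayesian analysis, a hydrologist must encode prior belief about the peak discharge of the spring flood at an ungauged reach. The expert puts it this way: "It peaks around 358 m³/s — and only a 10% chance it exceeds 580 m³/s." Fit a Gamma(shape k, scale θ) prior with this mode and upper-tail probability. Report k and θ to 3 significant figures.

Gamma(k,θ) with k>1 has mode (k−1)θ, so θ = 358/(k−1).
Need P(X < 580) = 0.9 with θ tied to k this way. Start at k = 2, θ = 358: P(X<580) ≈ 0.482.
Too low — raise k to concentrate. Iterating converges to k ≈ 9.08.
Then θ = 358/(9.08−1) ≈ 44.3.

k ≈ 9.08, θ ≈ 44.3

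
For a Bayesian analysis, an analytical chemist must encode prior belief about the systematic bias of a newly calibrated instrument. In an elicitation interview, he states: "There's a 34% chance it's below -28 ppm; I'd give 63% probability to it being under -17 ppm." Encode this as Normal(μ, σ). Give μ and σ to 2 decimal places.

The p-quantile of Normal(μ,σ) is μ + z_p·σ, with z_{0.34} = -0.4125 and z_{0.63} = 0.3319.
Eliminate σ: μ = (z₂·x₁ − z₁·x₂)/(z₂ − z₁) = (0.3319·-28 − (-0.4125)·-17)/0.7443 = -21.90.
Then σ = (x₂ − x₁)/(z₂ − z₁) = (-17 − -28)/0.7443 = 14.78.

μ = -21.90, σ = 14.78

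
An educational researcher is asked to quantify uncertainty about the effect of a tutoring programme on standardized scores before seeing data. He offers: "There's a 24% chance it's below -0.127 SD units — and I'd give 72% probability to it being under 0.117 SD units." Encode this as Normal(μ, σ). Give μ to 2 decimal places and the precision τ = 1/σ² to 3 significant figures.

The p-quantile of Normal(μ,σ) is μ + z_p·σ, with z_{0.24} = -0.7063 and z_{0.72} = 0.5828.
Eliminate σ: μ = (z₂·x₁ − z₁·x₂)/(z₂ − z₁) = (0.5828·-0.127 − (-0.7063)·0.117)/1.289 = 0.01.
Then σ = (x₂ − x₁)/(z₂ − z₁) = (0.117 − -0.127)/1.289 = 0.19.
Precision τ = 1/σ² = 1/0.1893² = 27.9.

μ = 0.01, τ = 27.9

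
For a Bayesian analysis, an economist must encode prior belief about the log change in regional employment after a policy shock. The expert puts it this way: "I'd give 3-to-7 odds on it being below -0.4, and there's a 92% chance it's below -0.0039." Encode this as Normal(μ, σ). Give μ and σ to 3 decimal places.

For Normal(μ,σ), the p-quantile is μ + z_p·σ. Here z_{0.3} = -0.5244, z_{0.92} = 1.405.
So -0.4 = μ − 0.5244σ and -0.0039 = μ + 1.405σ.
Subtracting: σ = (-0.0039 − -0.4)/(1.405 − (-0.5244)) = 0.205.
Then μ = -0.4 − (-0.5244)·0.205 = -0.292.

μ = -0.292, σ = 0.205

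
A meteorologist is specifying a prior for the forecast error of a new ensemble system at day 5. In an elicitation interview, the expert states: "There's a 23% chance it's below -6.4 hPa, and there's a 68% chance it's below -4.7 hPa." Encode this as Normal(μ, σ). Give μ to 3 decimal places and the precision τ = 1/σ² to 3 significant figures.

μ = -5.359, τ = 0.504

For Normal(μ,σ), the p-quantile is μ + z_p·σ. Here z_{0.23} = -0.7388, z_{0.68} = 0.4677.
So -6.4 = μ − 0.7388σ and -4.7 = μ + 0.4677σ.
Subtracting: σ = (-4.7 − -6.4)/(0.4677 − (-0.7388)) = 1.409.
Then μ = -6.4 − (-0.7388)·1.409 = -5.359.
Precision τ = 1/σ² = 1/1.409² = 0.504.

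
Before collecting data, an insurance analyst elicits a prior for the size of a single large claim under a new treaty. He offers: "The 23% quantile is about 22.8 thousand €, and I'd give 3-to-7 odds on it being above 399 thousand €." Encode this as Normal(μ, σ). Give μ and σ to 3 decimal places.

μ = 242.831, σ = 297.804

For Normal(μ,σ), the p-quantile is μ + z_p·σ. Here z_{0.23} = -0.7388, z_{0.7} = 0.5244.
So 22.8 = μ − 0.7388σ and 399 = μ + 0.5244σ.
Subtracting: σ = (399 − 22.8)/(0.5244 − (-0.7388)) = 297.804.
Then μ = 22.8 − (-0.7388)·297.804 = 242.831.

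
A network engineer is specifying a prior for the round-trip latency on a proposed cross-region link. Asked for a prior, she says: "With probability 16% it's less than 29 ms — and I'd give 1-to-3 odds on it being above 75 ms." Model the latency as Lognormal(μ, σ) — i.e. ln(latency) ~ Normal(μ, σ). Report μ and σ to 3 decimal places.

If T ~ Lognormal(μ,σ) then ln T ~ Normal(μ,σ), so the p-quantile of ln T is μ + z_p·σ.
ln(29) = 3.367 and ln(75) = 4.317; z_{0.16} = -0.9945, z_{0.75} = 0.6745.
σ = (4.317 − 3.367)/(0.6745 − (-0.9945)) = 0.569.
μ = 3.367 − (-0.9945)·0.569 = 3.933.

μ ≈ 3.933, σ ≈ 0.569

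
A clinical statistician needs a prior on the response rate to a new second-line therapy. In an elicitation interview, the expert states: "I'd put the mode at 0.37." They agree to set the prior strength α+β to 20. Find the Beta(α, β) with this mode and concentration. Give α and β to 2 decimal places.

For α,β > 1 the Beta mode is (α−1)/(α+β−2). With α+β = 20, the mode is (α−1)/18.
Set (α−1)/18 = 0.37 → α = 1 + 0.37·18 = 7.66.
β = 20 − α = 12.34.

α = 7.66, β = 12.34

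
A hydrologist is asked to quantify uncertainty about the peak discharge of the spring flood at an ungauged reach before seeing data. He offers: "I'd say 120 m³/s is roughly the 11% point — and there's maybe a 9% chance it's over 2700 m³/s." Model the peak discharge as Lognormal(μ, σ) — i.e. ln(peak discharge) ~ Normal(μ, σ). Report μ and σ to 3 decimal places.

μ ≈ 6.275, σ ≈ 1.213

If T ~ Lognormal(μ,σ) then ln T ~ Normal(μ,σ), so the p-quantile of ln T is μ + z_p·σ.
ln(120) = 4.787 and ln(2700) = 7.901; z_{0.11} = -1.227, z_{0.91} = 1.341.
σ = (7.901 − 4.787)/(1.341 − (-1.227)) = 1.213.
μ = 4.787 − (-1.227)·1.213 = 6.275.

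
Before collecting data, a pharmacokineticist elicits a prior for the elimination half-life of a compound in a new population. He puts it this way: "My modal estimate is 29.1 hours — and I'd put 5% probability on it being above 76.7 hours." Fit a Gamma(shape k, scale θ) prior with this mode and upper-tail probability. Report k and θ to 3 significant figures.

Gamma(k,θ) with k>1 has mode (k−1)θ, so θ = 29.1/(k−1).
Need P(X < 76.7) = 0.95 with θ tied to k this way. Start at k = 2, θ = 29.1: P(X<76.7) ≈ 0.739.
Too low — raise k to concentrate. Iterating converges to k ≈ 3.87.
Then θ = 29.1/(3.87−1) ≈ 10.1.

k ≈ 3.87, θ ≈ 10.1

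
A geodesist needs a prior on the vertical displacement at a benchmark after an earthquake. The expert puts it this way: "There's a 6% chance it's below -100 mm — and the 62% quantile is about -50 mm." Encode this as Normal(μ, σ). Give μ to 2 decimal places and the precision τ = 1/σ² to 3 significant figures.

The p-quantile of Normal(μ,σ) is μ + z_p·σ, with z_{0.06} = -1.555 and z_{0.62} = 0.3055.
Eliminate σ: μ = (z₂·x₁ − z₁·x₂)/(z₂ − z₁) = (0.3055·-100 − (-1.555)·-50)/1.86 = -58.21.
Then σ = (x₂ − x₁)/(z₂ − z₁) = (-50 − -100)/1.86 = 26.88.
Precision τ = 1/σ² = 1/26.88² = 0.00138.

μ = -58.21, τ = 0.00138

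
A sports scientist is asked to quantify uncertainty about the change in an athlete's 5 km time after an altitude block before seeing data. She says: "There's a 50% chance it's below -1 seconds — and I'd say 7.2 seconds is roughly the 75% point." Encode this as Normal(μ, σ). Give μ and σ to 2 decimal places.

μ = -1.00, σ = 12.16

The p-quantile of Normal(μ,σ) is μ + z_p·σ, with z_{0.5} = 0 and z_{0.75} = 0.6745.
Eliminate σ: μ = (z₂·x₁ − z₁·x₂)/(z₂ − z₁) = (0.6745·-1 − (0)·7.2)/0.6745 = -1.00.
Then σ = (x₂ − x₁)/(z₂ − z₁) = (7.2 − -1)/0.6745 = 12.16.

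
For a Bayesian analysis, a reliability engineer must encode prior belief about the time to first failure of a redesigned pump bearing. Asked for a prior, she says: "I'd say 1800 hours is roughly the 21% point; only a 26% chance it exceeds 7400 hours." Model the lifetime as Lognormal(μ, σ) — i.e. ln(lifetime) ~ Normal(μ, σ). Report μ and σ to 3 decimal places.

μ ≈ 8.282, σ ≈ 0.975

If T ~ Lognormal(μ,σ) then ln T ~ Normal(μ,σ), so the p-quantile of ln T is μ + z_p·σ.
ln(1800) = 7.496 and ln(7400) = 8.909; z_{0.21} = -0.8064, z_{0.74} = 0.6433.
σ = (8.909 − 7.496)/(0.6433 − (-0.8064)) = 0.975.
μ = 7.496 − (-0.8064)·0.975 = 8.282.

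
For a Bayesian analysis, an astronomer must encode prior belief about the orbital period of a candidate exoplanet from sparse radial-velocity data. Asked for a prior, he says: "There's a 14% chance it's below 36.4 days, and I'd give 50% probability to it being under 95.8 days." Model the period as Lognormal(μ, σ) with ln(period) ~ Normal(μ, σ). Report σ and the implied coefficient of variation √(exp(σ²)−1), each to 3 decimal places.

If T ~ Lognormal(μ,σ) then ln T ~ Normal(μ,σ), so the p-quantile of ln T is μ + z_p·σ.
ln(36.4) = 3.595 and ln(95.8) = 4.562; z_{0.14} = -1.08, z_{0.5} = 0.
σ = (4.562 − 3.595)/(0 − (-1.08)) = 0.896.
μ = 3.595 − (-1.08)·0.896 = 4.562.
CV = √(exp(σ²)−1) = √(exp(0.8024)−1) = 1.109.

σ ≈ 0.896, CV ≈ 1.109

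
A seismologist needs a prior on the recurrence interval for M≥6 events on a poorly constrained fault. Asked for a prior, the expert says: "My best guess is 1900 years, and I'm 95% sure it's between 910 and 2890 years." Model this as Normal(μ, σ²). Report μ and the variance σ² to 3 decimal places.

μ = 1900.000, σ² = 255137.448

A symmetric 95% interval runs μ ± z·σ with z = 1.96.
Half-width = 990, so σ = 990/1.96 = 505.1113 and σ² = 255137.448.
μ is the stated best guess, 1900.000.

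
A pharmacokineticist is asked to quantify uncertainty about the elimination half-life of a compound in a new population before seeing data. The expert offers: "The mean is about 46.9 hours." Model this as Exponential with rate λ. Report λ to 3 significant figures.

λ ≈ 0.0213

Exponential mean = 1/λ, so λ = 1/46.9 = 0.0213.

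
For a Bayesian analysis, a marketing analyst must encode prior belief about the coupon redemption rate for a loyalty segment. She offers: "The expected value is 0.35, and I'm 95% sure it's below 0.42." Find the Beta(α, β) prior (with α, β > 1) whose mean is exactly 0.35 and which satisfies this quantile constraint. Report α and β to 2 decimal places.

α ≈ 45.34, β ≈ 84.20

With mean 0.35 fixed, write α = 0.35s, β = 0.65s where s = α+β.
Need P(θ < 0.42) = 0.95 under Beta(0.35s, 0.65s). Normal approximation: (q−m)/√(m(1−m)/s) ≈ z_{0.95} = 1.64, so s ≈ 0.35·0.65·(1.64)²/(0.42−0.35)² = 125.6.
At s = 125.6: P(θ<0.42) ≈ 0.947. Adjusting to match 0.95 gives s ≈ 129.54.
So α = 0.35·129.54 ≈ 45.34, β = 0.65·129.54 ≈ 84.20.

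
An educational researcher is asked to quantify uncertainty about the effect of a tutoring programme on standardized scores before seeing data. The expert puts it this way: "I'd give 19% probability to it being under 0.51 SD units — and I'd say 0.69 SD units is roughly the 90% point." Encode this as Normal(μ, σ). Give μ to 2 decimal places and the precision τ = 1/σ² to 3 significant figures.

μ = 0.58, τ = 144

The p-quantile of Normal(μ,σ) is μ + z_p·σ, with z_{0.19} = -0.8779 and z_{0.9} = 1.282.
Eliminate σ: μ = (z₂·x₁ − z₁·x₂)/(z₂ − z₁) = (1.282·0.51 − (-0.8779)·0.69)/2.159 = 0.58.
Then σ = (x₂ − x₁)/(z₂ − z₁) = (0.69 − 0.51)/2.159 = 0.08.
Precision τ = 1/σ² = 1/0.08335² = 144.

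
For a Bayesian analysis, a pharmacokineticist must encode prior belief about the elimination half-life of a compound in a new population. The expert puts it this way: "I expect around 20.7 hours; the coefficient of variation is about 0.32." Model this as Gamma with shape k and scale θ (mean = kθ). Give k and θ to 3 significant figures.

For Gamma(k, scale θ): mean = kθ, variance = kθ², so CV = 1/√k.
CV = 0.32, hence k = 1/CV² = 9.77.
Then θ = mean/k = 20.7/9.77 = 2.12.

k ≈ 9.77, θ ≈ 2.12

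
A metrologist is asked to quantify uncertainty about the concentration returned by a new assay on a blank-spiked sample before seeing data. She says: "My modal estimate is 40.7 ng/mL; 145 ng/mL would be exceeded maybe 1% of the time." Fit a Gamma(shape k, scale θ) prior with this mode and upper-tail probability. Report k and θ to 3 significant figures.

k ≈ 3.67, θ ≈ 15.2

Gamma(k,θ) with k>1 has mode (k−1)θ, so θ = 40.7/(k−1).
Need P(X < 145) = 0.99 with θ tied to k this way. Start at k = 2, θ = 40.7: P(X<145) ≈ 0.871.
Too low — raise k to concentrate. Iterating converges to k ≈ 3.67.
Then θ = 40.7/(3.67−1) ≈ 15.2.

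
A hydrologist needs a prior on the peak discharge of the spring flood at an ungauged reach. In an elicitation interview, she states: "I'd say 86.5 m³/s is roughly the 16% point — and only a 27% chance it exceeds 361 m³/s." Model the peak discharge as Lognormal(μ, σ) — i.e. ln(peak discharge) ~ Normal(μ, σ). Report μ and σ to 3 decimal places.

μ ≈ 5.344, σ ≈ 0.889

If T ~ Lognormal(μ,σ) then ln T ~ Normal(μ,σ), so the p-quantile of ln T is μ + z_p·σ.
ln(86.5) = 4.46 and ln(361) = 5.889; z_{0.16} = -0.9945, z_{0.73} = 0.6128.
σ = (5.889 − 4.46)/(0.6128 − (-0.9945)) = 0.889.
μ = 4.46 − (-0.9945)·0.889 = 5.344.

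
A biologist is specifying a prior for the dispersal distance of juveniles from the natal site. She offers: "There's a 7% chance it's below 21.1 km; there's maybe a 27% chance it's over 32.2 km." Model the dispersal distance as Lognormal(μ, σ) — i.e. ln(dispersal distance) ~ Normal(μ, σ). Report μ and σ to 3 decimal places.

If T ~ Lognormal(μ,σ) then ln T ~ Normal(μ,σ), so the p-quantile of ln T is μ + z_p·σ.
ln(21.1) = 3.049 and ln(32.2) = 3.472; z_{0.07} = -1.476, z_{0.73} = 0.6128.
σ = (3.472 − 3.049)/(0.6128 − (-1.476)) = 0.202.
μ = 3.049 − (-1.476)·0.202 = 3.348.

μ ≈ 3.348, σ ≈ 0.202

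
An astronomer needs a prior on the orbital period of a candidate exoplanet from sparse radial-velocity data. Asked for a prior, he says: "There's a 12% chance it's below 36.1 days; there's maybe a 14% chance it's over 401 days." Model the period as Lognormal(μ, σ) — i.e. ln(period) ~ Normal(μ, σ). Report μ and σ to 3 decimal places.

If T ~ Lognormal(μ,σ) then ln T ~ Normal(μ,σ), so the p-quantile of ln T is μ + z_p·σ.
ln(36.1) = 3.586 and ln(401) = 5.994; z_{0.12} = -1.175, z_{0.86} = 1.08.
σ = (5.994 − 3.586)/(1.08 − (-1.175)) = 1.068.
μ = 3.586 − (-1.175)·1.068 = 4.841.

μ ≈ 4.841, σ ≈ 1.068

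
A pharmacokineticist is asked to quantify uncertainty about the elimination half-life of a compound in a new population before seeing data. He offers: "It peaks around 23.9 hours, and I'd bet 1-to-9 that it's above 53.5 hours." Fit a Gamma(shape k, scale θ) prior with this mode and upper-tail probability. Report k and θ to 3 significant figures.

k ≈ 3.96, θ ≈ 8.07

Gamma(k,θ) with k>1 has mode (k−1)θ, so θ = 23.9/(k−1).
Need P(X < 53.5) = 0.9 with θ tied to k this way. Start at k = 2, θ = 23.9: P(X<53.5) ≈ 0.655.
Too low — raise k to concentrate. Iterating converges to k ≈ 3.96.
Then θ = 23.9/(3.96−1) ≈ 8.07.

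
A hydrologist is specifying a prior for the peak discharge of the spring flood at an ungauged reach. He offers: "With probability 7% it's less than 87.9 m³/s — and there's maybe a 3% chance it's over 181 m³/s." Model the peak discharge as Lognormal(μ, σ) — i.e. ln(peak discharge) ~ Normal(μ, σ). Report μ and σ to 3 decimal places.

If T ~ Lognormal(μ,σ) then ln T ~ Normal(μ,σ), so the p-quantile of ln T is μ + z_p·σ.
ln(87.9) = 4.476 and ln(181) = 5.198; z_{0.07} = -1.476, z_{0.97} = 1.881.
σ = (5.198 − 4.476)/(1.881 − (-1.476)) = 0.215.
μ = 4.476 − (-1.476)·0.215 = 4.794.

μ ≈ 4.794, σ ≈ 0.215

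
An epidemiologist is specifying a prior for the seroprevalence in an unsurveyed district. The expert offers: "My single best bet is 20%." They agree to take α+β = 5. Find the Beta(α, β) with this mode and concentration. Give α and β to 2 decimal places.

For α,β > 1 the Beta mode is (α−1)/(α+β−2). With α+β = 5, the mode is (α−1)/3.
Set (α−1)/3 = 0.2 → α = 1 + 0.2·3 = 1.60.
β = 5 − α = 3.40.

α = 1.60, β = 3.40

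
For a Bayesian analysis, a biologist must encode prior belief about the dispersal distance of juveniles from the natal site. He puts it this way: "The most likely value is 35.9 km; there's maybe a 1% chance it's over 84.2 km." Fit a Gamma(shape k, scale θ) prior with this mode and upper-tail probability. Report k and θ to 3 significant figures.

Gamma(k,θ) with k>1 has mode (k−1)θ, so θ = 35.9/(k−1).
Need P(X < 84.2) = 0.99 with θ tied to k this way. Start at k = 2, θ = 35.9: P(X<84.2) ≈ 0.679.
Too low — raise k to concentrate. Iterating converges to k ≈ 7.55.
Then θ = 35.9/(7.55−1) ≈ 5.48.

k ≈ 7.55, θ ≈ 5.48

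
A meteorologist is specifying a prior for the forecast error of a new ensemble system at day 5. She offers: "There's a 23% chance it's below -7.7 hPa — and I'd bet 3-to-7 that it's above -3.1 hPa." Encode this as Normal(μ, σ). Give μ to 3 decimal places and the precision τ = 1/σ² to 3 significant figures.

The p-quantile of Normal(μ,σ) is μ + z_p·σ, with z_{0.23} = -0.7388 and z_{0.7} = 0.5244.
Eliminate σ: μ = (z₂·x₁ − z₁·x₂)/(z₂ − z₁) = (0.5244·-7.7 − (-0.7388)·-3.1)/1.263 = -5.010.
Then σ = (x₂ − x₁)/(z₂ − z₁) = (-3.1 − -7.7)/1.263 = 3.641.
Precision τ = 1/σ² = 1/3.641² = 0.0754.

μ = -5.010, τ = 0.0754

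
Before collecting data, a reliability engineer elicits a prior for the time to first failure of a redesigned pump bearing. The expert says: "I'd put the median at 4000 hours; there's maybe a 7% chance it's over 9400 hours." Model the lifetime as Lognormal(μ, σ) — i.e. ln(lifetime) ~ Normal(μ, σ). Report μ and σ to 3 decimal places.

If T ~ Lognormal(μ,σ) then ln T ~ Normal(μ,σ), so the p-quantile of ln T is μ + z_p·σ.
ln(4000) = 8.294 and ln(9400) = 9.148; z_{0.5} = 0, z_{0.93} = 1.476.
σ = (9.148 − 8.294)/(1.476 − (0)) = 0.579.
μ = 8.294 − (0)·0.579 = 8.294.

μ ≈ 8.294, σ ≈ 0.579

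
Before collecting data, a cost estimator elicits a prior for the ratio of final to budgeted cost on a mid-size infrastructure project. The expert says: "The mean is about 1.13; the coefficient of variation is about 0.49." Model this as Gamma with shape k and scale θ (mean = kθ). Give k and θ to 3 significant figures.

For Gamma(k, scale θ): mean = kθ, variance = kθ², so CV = 1/√k.
CV = 0.49, hence k = 1/CV² = 4.16.
Then θ = mean/k = 1.13/4.16 = 0.271.

k ≈ 4.16, θ ≈ 0.271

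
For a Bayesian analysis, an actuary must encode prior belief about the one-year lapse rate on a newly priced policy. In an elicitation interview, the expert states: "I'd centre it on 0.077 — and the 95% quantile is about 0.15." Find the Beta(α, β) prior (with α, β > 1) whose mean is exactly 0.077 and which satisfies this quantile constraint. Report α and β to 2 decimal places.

With mean 0.077 fixed, write α = 0.077s, β = 0.923s where s = α+β.
Need P(θ < 0.15) = 0.95 under Beta(0.077s, 0.923s). Normal approximation: (q−m)/√(m(1−m)/s) ≈ z_{0.95} = 1.64, so s ≈ 0.077·0.923·(1.64)²/(0.15−0.077)² = 36.1.
At s = 36.1: P(θ<0.15) ≈ 0.932. Adjusting to match 0.95 gives s ≈ 45.83.
So α = 0.077·45.83 ≈ 3.53, β = 0.923·45.83 ≈ 42.30.

α ≈ 3.53, β ≈ 42.30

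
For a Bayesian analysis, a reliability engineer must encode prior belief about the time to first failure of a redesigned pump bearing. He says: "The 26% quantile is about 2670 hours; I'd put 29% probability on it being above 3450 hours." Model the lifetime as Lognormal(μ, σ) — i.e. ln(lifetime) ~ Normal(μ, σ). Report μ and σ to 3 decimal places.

μ ≈ 8.028, σ ≈ 0.214

If T ~ Lognormal(μ,σ) then ln T ~ Normal(μ,σ), so the p-quantile of ln T is μ + z_p·σ.
ln(2670) = 7.89 and ln(3450) = 8.146; z_{0.26} = -0.6433, z_{0.71} = 0.5534.
σ = (8.146 − 7.89)/(0.5534 − (-0.6433)) = 0.214.
μ = 7.89 − (-0.6433)·0.214 = 8.028.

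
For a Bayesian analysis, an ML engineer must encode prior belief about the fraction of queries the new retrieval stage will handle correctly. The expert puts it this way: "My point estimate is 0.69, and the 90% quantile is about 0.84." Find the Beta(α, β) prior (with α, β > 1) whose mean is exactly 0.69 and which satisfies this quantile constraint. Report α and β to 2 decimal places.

With mean 0.69 fixed, write α = 0.69s, β = 0.31s where s = α+β.
Need P(θ < 0.84) = 0.9 under Beta(0.69s, 0.31s). Normal approximation: (q−m)/√(m(1−m)/s) ≈ z_{0.9} = 1.28, so s ≈ 0.69·0.31·(1.28)²/(0.84−0.69)² = 15.6.
At s = 15.6: P(θ<0.84) ≈ 0.916. Adjusting to match 0.9 gives s ≈ 13.77.
So α = 0.69·13.77 ≈ 9.50, β = 0.31·13.77 ≈ 4.27.

α ≈ 9.50, β ≈ 4.27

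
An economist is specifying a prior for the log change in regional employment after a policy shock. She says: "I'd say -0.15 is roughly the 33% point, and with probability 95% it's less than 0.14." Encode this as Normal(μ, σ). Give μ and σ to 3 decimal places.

For Normal(μ,σ), the p-quantile is μ + z_p·σ. Here z_{0.33} = -0.4399, z_{0.95} = 1.645.
So -0.15 = μ − 0.4399σ and 0.14 = μ + 1.645σ.
Subtracting: σ = (0.14 − -0.15)/(1.645 − (-0.4399)) = 0.139.
Then μ = -0.15 − (-0.4399)·0.139 = -0.089.

μ = -0.089, σ = 0.139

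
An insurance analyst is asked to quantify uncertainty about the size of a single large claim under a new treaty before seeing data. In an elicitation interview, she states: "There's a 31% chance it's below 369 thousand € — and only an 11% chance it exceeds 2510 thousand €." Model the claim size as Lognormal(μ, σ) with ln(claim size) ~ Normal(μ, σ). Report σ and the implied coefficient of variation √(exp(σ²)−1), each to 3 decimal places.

If T ~ Lognormal(μ,σ) then ln T ~ Normal(μ,σ), so the p-quantile of ln T is μ + z_p·σ.
ln(369) = 5.911 and ln(2510) = 7.828; z_{0.31} = -0.4959, z_{0.89} = 1.227.
σ = (7.828 − 5.911)/(1.227 − (-0.4959)) = 1.113.
μ = 5.911 − (-0.4959)·1.113 = 6.463.
CV = √(exp(σ²)−1) = √(exp(1.2391)−1) = 1.566.

σ ≈ 1.113, CV ≈ 1.566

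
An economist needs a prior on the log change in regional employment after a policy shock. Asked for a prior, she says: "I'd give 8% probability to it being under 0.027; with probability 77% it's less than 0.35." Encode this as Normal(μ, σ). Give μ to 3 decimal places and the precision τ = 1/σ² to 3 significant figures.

For Normal(μ,σ), the p-quantile is μ + z_p·σ. Here z_{0.08} = -1.405, z_{0.77} = 0.7388.
So 0.027 = μ − 1.405σ and 0.35 = μ + 0.7388σ.
Subtracting: σ = (0.35 − 0.027)/(0.7388 − (-1.405)) = 0.151.
Then μ = 0.027 − (-1.405)·0.151 = 0.239.
Precision τ = 1/σ² = 1/0.1507² = 44.1.

μ = 0.239, τ = 44.1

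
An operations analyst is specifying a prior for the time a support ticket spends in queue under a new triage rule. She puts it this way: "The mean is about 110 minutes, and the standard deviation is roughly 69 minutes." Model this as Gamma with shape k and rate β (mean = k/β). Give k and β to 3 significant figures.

k ≈ 2.54, β ≈ 0.0231

For Gamma(k, rate β): mean = k/β, variance = k/β², so CV = 1/√k.
CV = SD/mean = 69/110 = 0.6273, hence k = 1/CV² = 2.54.
Then β = k/mean = 2.54/110 = 0.0231.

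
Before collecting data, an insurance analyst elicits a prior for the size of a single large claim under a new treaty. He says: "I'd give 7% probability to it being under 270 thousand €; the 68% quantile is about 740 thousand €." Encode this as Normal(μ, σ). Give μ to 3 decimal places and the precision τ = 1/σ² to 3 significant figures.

The p-quantile of Normal(μ,σ) is μ + z_p·σ, with z_{0.07} = -1.476 and z_{0.68} = 0.4677.
Eliminate σ: μ = (z₂·x₁ − z₁·x₂)/(z₂ − z₁) = (0.4677·270 − (-1.476)·740)/1.943 = 626.895.
Then σ = (x₂ − x₁)/(z₂ − z₁) = (740 − 270)/1.943 = 241.833.
Precision τ = 1/σ² = 1/241.8² = 1.71e-05.

μ = 626.895, τ = 1.71e-05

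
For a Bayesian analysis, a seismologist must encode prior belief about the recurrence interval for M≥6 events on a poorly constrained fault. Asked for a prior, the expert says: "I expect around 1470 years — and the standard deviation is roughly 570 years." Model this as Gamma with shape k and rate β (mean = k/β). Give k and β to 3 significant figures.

For Gamma(k, rate β): mean = k/β, variance = k/β², so CV = 1/√k.
CV = SD/mean = 570/1470 = 0.3878, hence k = 1/CV² = 6.65.
Then β = k/mean = 6.65/1470 = 0.00452.

k ≈ 6.65, β ≈ 0.00452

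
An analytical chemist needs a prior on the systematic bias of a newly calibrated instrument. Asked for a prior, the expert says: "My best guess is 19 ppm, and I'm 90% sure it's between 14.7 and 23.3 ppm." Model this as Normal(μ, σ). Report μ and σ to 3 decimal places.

μ = 19.000, σ = 2.614

A symmetric 90% interval runs μ ± z·σ with z = 1.645.
Half-width = 4.3, so σ = 4.3/1.645 = 2.614.
μ is the stated best guess, 19.000.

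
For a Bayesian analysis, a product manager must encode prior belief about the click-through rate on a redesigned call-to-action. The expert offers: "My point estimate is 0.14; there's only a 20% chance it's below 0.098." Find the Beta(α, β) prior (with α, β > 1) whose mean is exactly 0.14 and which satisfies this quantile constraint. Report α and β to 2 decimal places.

With mean 0.14 fixed, write α = 0.14s, β = 0.86s where s = α+β.
Need P(θ < 0.098) = 0.2 under Beta(0.14s, 0.86s). Normal approximation: (q−m)/√(m(1−m)/s) ≈ z_{0.2} = -0.842, so s ≈ 0.14·0.86·(-0.842)²/(0.098−0.14)² = 48.3.
At s = 48.3: P(θ<0.098) ≈ 0.205. Adjusting to match 0.2 gives s ≈ 50.17.
So α = 0.14·50.17 ≈ 7.02, β = 0.86·50.17 ≈ 43.15.

α ≈ 7.02, β ≈ 43.15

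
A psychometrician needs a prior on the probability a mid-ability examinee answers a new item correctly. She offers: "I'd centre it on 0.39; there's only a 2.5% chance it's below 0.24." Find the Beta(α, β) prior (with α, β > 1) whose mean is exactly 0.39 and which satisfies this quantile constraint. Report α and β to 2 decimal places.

α ≈ 14.11, β ≈ 22.06

With mean 0.39 fixed, write α = 0.39s, β = 0.61s where s = α+β.
Need P(θ < 0.24) = 0.025 under Beta(0.39s, 0.61s). Normal approximation: (q−m)/√(m(1−m)/s) ≈ z_{0.025} = -1.96, so s ≈ 0.39·0.61·(-1.96)²/(0.24−0.39)² = 40.6.
At s = 40.6: P(θ<0.24) ≈ 0.019. Adjusting to match 0.025 gives s ≈ 36.17.
So α = 0.39·36.17 ≈ 14.11, β = 0.61·36.17 ≈ 22.06.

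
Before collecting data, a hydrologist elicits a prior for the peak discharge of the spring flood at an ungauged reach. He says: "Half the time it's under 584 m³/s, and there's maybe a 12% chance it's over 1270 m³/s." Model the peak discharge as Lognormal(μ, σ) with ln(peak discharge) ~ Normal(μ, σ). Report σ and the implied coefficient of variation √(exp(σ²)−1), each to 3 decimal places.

If T ~ Lognormal(μ,σ) then ln T ~ Normal(μ,σ), so the p-quantile of ln T is μ + z_p·σ.
ln(584) = 6.37 and ln(1270) = 7.147; z_{0.5} = 0, z_{0.88} = 1.175.
σ = (7.147 − 6.37)/(1.175 − (0)) = 0.661.
μ = 6.37 − (0)·0.661 = 6.370.
CV = √(exp(σ²)−1) = √(exp(0.4372)−1) = 0.740.

σ ≈ 0.661, CV ≈ 0.740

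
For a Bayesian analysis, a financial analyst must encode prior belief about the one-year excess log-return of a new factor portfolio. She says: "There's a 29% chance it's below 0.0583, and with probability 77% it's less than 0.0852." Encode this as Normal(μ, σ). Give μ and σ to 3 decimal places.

For Normal(μ,σ), the p-quantile is μ + z_p·σ. Here z_{0.29} = -0.5534, z_{0.77} = 0.7388.
So 0.0583 = μ − 0.5534σ and 0.0852 = μ + 0.7388σ.
Subtracting: σ = (0.0852 − 0.0583)/(0.7388 − (-0.5534)) = 0.021.
Then μ = 0.0583 − (-0.5534)·0.021 = 0.070.

μ = 0.070, σ = 0.021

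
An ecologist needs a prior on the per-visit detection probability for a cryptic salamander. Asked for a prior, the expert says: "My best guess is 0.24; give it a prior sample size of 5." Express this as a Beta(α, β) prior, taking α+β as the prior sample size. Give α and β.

α = 1.2, β = 3.8

Under the effective-sample-size interpretation, Beta(α, β) has prior mean α/(α+β) and prior sample size α+β.
So α+β = 5 and α/(α+β) = 0.24, giving α = 0.24·5 = 1.2 and β = 5 − 1.2 = 3.8.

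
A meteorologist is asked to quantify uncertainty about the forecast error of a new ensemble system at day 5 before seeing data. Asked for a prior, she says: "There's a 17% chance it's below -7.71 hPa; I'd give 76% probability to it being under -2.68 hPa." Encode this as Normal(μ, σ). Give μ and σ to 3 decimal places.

μ = -4.820, σ = 3.029

The p-quantile of Normal(μ,σ) is μ + z_p·σ, with z_{0.17} = -0.9542 and z_{0.76} = 0.7063.
Eliminate σ: μ = (z₂·x₁ − z₁·x₂)/(z₂ − z₁) = (0.7063·-7.71 − (-0.9542)·-2.68)/1.66 = -4.820.
Then σ = (x₂ − x₁)/(z₂ − z₁) = (-2.68 − -7.71)/1.66 = 3.029.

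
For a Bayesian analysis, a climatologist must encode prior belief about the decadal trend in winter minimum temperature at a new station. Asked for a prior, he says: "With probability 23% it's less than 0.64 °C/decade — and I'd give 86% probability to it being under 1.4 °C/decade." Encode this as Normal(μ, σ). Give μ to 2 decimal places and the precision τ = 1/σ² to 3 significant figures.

The p-quantile of Normal(μ,σ) is μ + z_p·σ, with z_{0.23} = -0.7388 and z_{0.86} = 1.08.
Eliminate σ: μ = (z₂·x₁ − z₁·x₂)/(z₂ − z₁) = (1.08·0.64 − (-0.7388)·1.4)/1.819 = 0.95.
Then σ = (x₂ − x₁)/(z₂ − z₁) = (1.4 − 0.64)/1.819 = 0.42.
Precision τ = 1/σ² = 1/0.4178² = 5.73.

μ = 0.95, τ = 5.73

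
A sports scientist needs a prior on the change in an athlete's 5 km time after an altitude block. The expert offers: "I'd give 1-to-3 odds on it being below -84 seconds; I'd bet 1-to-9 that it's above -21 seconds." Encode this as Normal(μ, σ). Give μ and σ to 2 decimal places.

μ = -62.28, σ = 32.21

For Normal(μ,σ), the p-quantile is μ + z_p·σ. Here z_{0.25} = -0.6745, z_{0.9} = 1.282.
So -84 = μ − 0.6745σ and -21 = μ + 1.282σ.
Subtracting: σ = (-21 − -84)/(1.282 − (-0.6745)) = 32.21.
Then μ = -84 − (-0.6745)·32.21 = -62.28.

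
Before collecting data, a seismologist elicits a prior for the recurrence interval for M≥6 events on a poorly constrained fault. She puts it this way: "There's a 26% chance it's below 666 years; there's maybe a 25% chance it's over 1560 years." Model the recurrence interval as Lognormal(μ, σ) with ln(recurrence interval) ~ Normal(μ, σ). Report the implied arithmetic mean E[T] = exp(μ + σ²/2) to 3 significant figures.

E[T] ≈ 1240 years

If T ~ Lognormal(μ,σ) then ln T ~ Normal(μ,σ), so the p-quantile of ln T is μ + z_p·σ.
ln(666) = 6.501 and ln(1560) = 7.352; z_{0.26} = -0.6433, z_{0.75} = 0.6745.
σ = (7.352 − 6.501)/(0.6745 − (-0.6433)) = 0.646.
μ = 6.501 − (-0.6433)·0.646 = 6.917.
E[T] = exp(μ + σ²/2) = exp(6.917 + 0.2086) = 1240 years.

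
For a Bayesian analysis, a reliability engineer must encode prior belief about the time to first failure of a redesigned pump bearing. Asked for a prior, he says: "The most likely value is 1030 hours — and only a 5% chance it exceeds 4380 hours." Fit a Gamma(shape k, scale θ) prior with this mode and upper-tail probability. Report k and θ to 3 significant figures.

Gamma(k,θ) with k>1 has mode (k−1)θ, so θ = 1030/(k−1).
Need P(X < 4380) = 0.95 with θ tied to k this way. Start at k = 2, θ = 1030: P(X<4380) ≈ 0.925.
Too low — raise k to concentrate. Iterating converges to k ≈ 2.19.
Then θ = 1030/(2.19−1) ≈ 869.

k ≈ 2.19, θ ≈ 869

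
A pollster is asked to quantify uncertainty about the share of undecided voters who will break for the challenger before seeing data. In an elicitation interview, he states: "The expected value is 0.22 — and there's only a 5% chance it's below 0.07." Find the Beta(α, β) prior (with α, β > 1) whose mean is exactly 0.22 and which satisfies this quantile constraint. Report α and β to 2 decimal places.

α ≈ 3.11, β ≈ 11.02

With mean 0.22 fixed, write α = 0.22s, β = 0.78s where s = α+β.
Need P(θ < 0.07) = 0.05 under Beta(0.22s, 0.78s). Normal approximation: (q−m)/√(m(1−m)/s) ≈ z_{0.05} = -1.64, so s ≈ 0.22·0.78·(-1.64)²/(0.07−0.22)² = 20.6.
At s = 20.6: P(θ<0.07) ≈ 0.020. Adjusting to match 0.05 gives s ≈ 14.13.
So α = 0.22·14.13 ≈ 3.11, β = 0.78·14.13 ≈ 11.02.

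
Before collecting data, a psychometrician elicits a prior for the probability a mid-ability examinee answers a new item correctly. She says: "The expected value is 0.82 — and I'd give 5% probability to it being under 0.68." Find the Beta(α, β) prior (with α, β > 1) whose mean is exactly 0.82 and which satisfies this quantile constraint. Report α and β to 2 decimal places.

α ≈ 19.77, β ≈ 4.34

With mean 0.82 fixed, write α = 0.82s, β = 0.18s where s = α+β.
Need P(θ < 0.68) = 0.05 under Beta(0.82s, 0.18s). Normal approximation: (q−m)/√(m(1−m)/s) ≈ z_{0.05} = -1.64, so s ≈ 0.82·0.18·(-1.64)²/(0.68−0.82)² = 20.4.
At s = 20.4: P(θ<0.68) ≈ 0.063. Adjusting to match 0.05 gives s ≈ 24.11.
So α = 0.82·24.11 ≈ 19.77, β = 0.18·24.11 ≈ 4.34.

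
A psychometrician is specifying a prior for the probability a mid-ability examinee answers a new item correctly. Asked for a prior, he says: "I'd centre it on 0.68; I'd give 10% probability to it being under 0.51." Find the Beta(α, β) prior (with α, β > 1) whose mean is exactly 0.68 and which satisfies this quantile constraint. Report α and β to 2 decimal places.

With mean 0.68 fixed, write α = 0.68s, β = 0.32s where s = α+β.
Need P(θ < 0.51) = 0.1 under Beta(0.68s, 0.32s). Normal approximation: (q−m)/√(m(1−m)/s) ≈ z_{0.1} = -1.28, so s ≈ 0.68·0.32·(-1.28)²/(0.51−0.68)² = 12.4.
At s = 12.4: P(θ<0.51) ≈ 0.104. Adjusting to match 0.1 gives s ≈ 12.85.
So α = 0.68·12.85 ≈ 8.74, β = 0.32·12.85 ≈ 4.11.

α ≈ 8.74, β ≈ 4.11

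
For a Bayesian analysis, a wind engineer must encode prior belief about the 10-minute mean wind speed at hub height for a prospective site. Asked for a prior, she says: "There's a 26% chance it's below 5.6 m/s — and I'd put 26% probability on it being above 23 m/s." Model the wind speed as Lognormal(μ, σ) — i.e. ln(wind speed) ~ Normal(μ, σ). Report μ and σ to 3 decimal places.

μ ≈ 2.429, σ ≈ 1.098

If T ~ Lognormal(μ,σ) then ln T ~ Normal(μ,σ), so the p-quantile of ln T is μ + z_p·σ.
ln(5.6) = 1.723 and ln(23) = 3.135; z_{0.26} = -0.6433, z_{0.74} = 0.6433.
σ = (3.135 − 1.723)/(0.6433 − (-0.6433)) = 1.098.
μ = 1.723 − (-0.6433)·1.098 = 2.429.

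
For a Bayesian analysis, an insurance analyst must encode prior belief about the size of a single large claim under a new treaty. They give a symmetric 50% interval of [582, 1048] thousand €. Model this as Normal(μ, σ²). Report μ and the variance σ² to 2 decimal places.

A symmetric 50% interval runs μ ± z·σ with z = 0.6745.
Half-width = 233, so σ = 233/0.6745 = 345.446 and σ² = 119333.16.
μ is the interval midpoint, 815.00.

μ = 815.00, σ² = 119333.16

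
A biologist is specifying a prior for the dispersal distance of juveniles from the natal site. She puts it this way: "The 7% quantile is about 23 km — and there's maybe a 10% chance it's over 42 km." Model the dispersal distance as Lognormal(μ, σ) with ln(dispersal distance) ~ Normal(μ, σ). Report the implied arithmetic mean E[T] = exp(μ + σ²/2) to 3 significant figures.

If T ~ Lognormal(μ,σ) then ln T ~ Normal(μ,σ), so the p-quantile of ln T is μ + z_p·σ.
ln(23) = 3.135 and ln(42) = 3.738; z_{0.07} = -1.476, z_{0.9} = 1.282.
σ = (3.738 − 3.135)/(1.282 − (-1.476)) = 0.218.
μ = 3.135 − (-1.476)·0.218 = 3.458.
E[T] = exp(μ + σ²/2) = exp(3.458 + 0.0238) = 32.5 km.

E[T] ≈ 32.5 km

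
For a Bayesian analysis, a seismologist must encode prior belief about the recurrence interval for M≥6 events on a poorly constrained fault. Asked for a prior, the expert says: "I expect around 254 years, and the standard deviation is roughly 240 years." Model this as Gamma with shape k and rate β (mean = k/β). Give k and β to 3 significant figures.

k ≈ 1.12, β ≈ 0.00441

For Gamma(k, rate β): mean = k/β, variance = k/β², so CV = 1/√k.
CV = SD/mean = 240/254 = 0.9449, hence k = 1/CV² = 1.12.
Then β = k/mean = 1.12/254 = 0.00441.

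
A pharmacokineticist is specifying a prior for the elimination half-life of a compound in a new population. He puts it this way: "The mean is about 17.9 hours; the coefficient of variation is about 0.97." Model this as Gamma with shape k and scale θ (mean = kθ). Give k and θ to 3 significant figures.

k ≈ 1.06, θ ≈ 16.8

For Gamma(k, scale θ): mean = kθ, variance = kθ², so CV = 1/√k.
CV = 0.97, hence k = 1/CV² = 1.06.
Then θ = mean/k = 17.9/1.06 = 16.8.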